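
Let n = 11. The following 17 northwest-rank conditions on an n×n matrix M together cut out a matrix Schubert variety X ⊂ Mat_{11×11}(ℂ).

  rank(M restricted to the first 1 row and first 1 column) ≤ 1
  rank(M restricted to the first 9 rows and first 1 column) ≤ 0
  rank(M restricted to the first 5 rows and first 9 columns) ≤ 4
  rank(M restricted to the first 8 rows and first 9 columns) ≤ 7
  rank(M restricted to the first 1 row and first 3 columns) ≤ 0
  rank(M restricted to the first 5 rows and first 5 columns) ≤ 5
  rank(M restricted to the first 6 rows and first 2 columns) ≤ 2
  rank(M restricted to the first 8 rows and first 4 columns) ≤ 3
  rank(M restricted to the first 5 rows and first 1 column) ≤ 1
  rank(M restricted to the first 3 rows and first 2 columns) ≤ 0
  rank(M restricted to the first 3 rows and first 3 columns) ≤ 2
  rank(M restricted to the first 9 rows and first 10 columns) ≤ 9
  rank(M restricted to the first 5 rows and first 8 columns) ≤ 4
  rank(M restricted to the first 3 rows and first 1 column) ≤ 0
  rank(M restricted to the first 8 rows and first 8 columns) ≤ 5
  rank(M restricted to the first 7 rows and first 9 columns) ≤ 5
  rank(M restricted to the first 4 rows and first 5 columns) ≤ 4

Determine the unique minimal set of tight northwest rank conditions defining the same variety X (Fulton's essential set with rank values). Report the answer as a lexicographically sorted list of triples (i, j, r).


Recovering R(i,j) via the rank-extension bound from the 17 conditions:

  i=1: 0 | 0 | 0 | 1 | 1 | 1 | 1 | 1 | 1 | 1 | 1
  i=2: 0 | 0 | 1 | 2 | 2 | 2 | 2 | 2 | 2 | 2 | 2
  i=3: 0 | 0 | 1 | 2 | 3 | 3 | 3 | 3 | 3 | 3 | 3
  i=4: 0 | 1 | 2 | 3 | 4 | 4 | 4 | 4 | 4 | 4 | 4
  i=5: 0 | 1 | 2 | 3 | 4 | 4 | 4 | 4 | 4 | 5 | 5
  i=6: 0 | 1 | 2 | 3 | 4 | 5 | 5 | 5 | 5 | 6 | 6
  i=7: 0 | 1 | 2 | 3 | 4 | 5 | 5 | 5 | 5 | 6 | 7
  i=8: 0 | 1 | 2 | 3 | 4 | 5 | 5 | 5 | 6 | 7 | 8
  i=9: 0 | 1 | 2 | 3 | 4 | 5 | 6 | 6 | 7 | 8 | 9
  i=10: 1 | 2 | 3 | 4 | 5 | 6 | 7 | 7 | 8 | 9 | 10
  i=11: 1 | 2 | 3 | 4 | 5 | 6 | 7 | 8 | 9 | 10 | 11

giving w = (4, 3, 5, 2, 10, 6, 11, 9, 7, 1, 8) via Δ²R.

6 SE-corners of the 22-cell Rothe diagram give Ess(w):

[(1, 3, 0), (3, 2, 0), (5, 9, 4), (7, 9, 5), (8, 8, 5), (9, 1, 0)]


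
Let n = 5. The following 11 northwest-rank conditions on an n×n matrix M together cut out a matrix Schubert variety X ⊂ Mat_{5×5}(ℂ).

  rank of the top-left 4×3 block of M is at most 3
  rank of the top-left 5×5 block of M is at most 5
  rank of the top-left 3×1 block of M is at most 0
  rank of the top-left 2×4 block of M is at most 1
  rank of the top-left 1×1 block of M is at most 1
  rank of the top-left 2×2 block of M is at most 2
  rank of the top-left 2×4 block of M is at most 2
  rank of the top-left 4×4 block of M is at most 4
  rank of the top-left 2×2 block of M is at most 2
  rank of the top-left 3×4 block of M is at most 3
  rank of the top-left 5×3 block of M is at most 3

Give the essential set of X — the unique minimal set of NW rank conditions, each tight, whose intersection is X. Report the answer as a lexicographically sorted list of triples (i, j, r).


Rank table r_w(5×5) implied by the 11 constraints:

  0 1 1 1 1
  0 1 1 1 2
  0 1 2 2 3
  1 2 3 3 4
  1 2 3 4 5

so w = (2, 5, 3, 1, 4).

D(w) has 5 cells with 2 SE-corners; essential set:

[(2, 4, 1), (3, 1, 0)]


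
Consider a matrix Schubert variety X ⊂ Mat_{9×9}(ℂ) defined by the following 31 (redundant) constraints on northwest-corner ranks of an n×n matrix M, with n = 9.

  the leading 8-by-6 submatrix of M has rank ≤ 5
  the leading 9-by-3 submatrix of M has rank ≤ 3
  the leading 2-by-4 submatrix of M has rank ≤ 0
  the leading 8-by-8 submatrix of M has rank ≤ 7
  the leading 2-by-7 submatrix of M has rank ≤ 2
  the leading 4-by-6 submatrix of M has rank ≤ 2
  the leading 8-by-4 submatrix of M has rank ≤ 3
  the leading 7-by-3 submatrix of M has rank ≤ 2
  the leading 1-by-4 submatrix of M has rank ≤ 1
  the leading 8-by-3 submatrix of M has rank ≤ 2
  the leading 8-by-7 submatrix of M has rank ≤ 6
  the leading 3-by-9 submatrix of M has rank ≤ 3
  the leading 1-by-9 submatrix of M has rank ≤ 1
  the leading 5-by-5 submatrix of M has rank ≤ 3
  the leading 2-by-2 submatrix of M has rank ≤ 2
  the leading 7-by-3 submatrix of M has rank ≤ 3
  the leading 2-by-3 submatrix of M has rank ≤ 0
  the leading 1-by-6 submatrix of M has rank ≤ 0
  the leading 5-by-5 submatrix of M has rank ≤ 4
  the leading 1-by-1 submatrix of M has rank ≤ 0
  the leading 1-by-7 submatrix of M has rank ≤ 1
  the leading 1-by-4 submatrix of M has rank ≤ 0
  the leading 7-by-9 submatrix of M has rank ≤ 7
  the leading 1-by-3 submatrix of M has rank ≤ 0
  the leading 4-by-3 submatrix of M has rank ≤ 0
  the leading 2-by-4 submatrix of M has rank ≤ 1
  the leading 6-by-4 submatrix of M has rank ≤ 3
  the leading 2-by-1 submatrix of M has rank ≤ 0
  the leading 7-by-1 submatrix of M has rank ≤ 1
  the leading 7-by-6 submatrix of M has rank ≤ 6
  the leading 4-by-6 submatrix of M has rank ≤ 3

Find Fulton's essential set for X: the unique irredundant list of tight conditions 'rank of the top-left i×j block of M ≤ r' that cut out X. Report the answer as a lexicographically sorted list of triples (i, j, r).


Recovering R(i,j) via the rank-extension bound from the 31 conditions:

  row 1: 0  0  0  0  0  0  1  1  1
  row 2: 0  0  0  0  1  1  2  2  2
  row 3: 0  0  0  1  2  2  3  3  3
  row 4: 0  0  0  1  2  2  3  4  4
  row 5: 1  1  1  2  3  3  4  5  5
  row 6: 1  2  2  3  4  4  5  6  6
  row 7: 1  2  2  3  4  5  6  7  7
  row 8: 1  2  2  3  4  5  6  7  8
  row 9: 1  2  3  4  5  6  7  8  9

reading off 1-entries of Δ²R: w = (7, 5, 4, 8, 1, 2, 6, 9, 3).

D(w) has 19 cells with 5 SE-corners; essential set:

[(1, 6, 0), (2, 4, 0), (4, 3, 0), (4, 6, 2), (8, 3, 2)]


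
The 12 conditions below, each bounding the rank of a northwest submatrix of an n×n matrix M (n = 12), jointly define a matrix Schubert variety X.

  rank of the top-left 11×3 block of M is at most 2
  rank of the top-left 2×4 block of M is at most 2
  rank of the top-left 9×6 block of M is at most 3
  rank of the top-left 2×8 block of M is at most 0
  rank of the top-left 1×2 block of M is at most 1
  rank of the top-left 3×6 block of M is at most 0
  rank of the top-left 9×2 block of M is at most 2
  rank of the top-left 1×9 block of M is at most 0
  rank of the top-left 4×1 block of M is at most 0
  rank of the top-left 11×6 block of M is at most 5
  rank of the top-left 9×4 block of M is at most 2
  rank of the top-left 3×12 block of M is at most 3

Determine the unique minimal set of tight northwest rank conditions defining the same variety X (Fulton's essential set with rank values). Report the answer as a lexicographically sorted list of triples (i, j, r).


Computing R[i][j] = min implied NW-rank bound (n=12, 12 conditions):

  0 | 0 | 0 | 0 | 0 | 0 | 0 | 0 | 0 | 1 | 1 | 1
  0 | 0 | 0 | 0 | 0 | 0 | 0 | 0 | 1 | 2 | 2 | 2
  0 | 0 | 0 | 0 | 0 | 0 | 1 | 1 | 2 | 3 | 3 | 3
  0 | 1 | 1 | 1 | 1 | 1 | 2 | 2 | 3 | 4 | 4 | 4
  1 | 2 | 2 | 2 | 2 | 2 | 3 | 3 | 4 | 5 | 5 | 5
  1 | 2 | 2 | 2 | 3 | 3 | 4 | 4 | 5 | 6 | 6 | 6
  1 | 2 | 2 | 2 | 3 | 3 | 4 | 5 | 6 | 7 | 7 | 7
  1 | 2 | 2 | 2 | 3 | 3 | 4 | 5 | 6 | 7 | 8 | 8
  1 | 2 | 2 | 2 | 3 | 3 | 4 | 5 | 6 | 7 | 8 | 9
  1 | 2 | 2 | 3 | 4 | 4 | 5 | 6 | 7 | 8 | 9 | 10
  1 | 2 | 2 | 3 | 4 | 5 | 6 | 7 | 8 | 9 | 10 | 11
  1 | 2 | 3 | 4 | 5 | 6 | 7 | 8 | 9 | 10 | 11 | 12

the unique w with this rank table is (10, 9, 7, 2, 1, 5, 8, 11, 12, 4, 6, 3).

Rothe diagram D(w) (37 cells), 7 SE-corners (essential conditions):

[(1, 9, 0), (2, 8, 0), (3, 6, 0), (4, 1, 0), (9, 4, 2), (9, 6, 3), (11, 3, 2)]


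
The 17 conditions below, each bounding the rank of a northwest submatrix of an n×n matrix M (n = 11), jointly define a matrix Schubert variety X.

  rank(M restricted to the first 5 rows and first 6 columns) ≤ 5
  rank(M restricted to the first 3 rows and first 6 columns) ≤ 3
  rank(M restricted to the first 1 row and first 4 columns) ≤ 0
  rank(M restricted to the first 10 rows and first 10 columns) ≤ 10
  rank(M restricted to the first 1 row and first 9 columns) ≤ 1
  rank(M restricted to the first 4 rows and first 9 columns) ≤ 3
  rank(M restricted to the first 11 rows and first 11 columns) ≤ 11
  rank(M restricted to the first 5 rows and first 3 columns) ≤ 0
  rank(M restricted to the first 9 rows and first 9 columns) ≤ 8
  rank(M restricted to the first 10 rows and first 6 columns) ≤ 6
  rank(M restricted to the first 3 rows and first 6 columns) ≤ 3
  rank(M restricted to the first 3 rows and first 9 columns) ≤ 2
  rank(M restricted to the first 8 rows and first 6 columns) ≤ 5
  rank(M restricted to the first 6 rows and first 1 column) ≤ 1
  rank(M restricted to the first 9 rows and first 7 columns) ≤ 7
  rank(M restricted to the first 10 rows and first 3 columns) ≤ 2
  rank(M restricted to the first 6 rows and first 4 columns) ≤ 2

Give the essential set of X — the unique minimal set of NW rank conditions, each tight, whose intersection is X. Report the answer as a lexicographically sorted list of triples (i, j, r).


Reconstructing r_w from the 17 given conditions:

  i=1: 0 | 0 | 0 | 0 | 1 | 1 | 1 | 1 | 1 | 1 | 1
  i=2: 0 | 0 | 0 | 1 | 2 | 2 | 2 | 2 | 2 | 2 | 2
  i=3: 0 | 0 | 0 | 1 | 2 | 2 | 2 | 2 | 2 | 3 | 3
  i=4: 0 | 0 | 0 | 1 | 2 | 3 | 3 | 3 | 3 | 4 | 4
  i=5: 0 | 0 | 0 | 1 | 2 | 3 | 4 | 4 | 4 | 5 | 5
  i=6: 1 | 1 | 1 | 2 | 3 | 4 | 5 | 5 | 5 | 6 | 6
  i=7: 1 | 2 | 2 | 3 | 4 | 5 | 6 | 6 | 6 | 7 | 7
  i=8: 1 | 2 | 2 | 3 | 4 | 5 | 6 | 7 | 7 | 8 | 8
  i=9: 1 | 2 | 2 | 3 | 4 | 5 | 6 | 7 | 8 | 9 | 9
  i=10: 1 | 2 | 2 | 3 | 4 | 5 | 6 | 7 | 8 | 9 | 10
  i=11: 1 | 2 | 3 | 4 | 5 | 6 | 7 | 8 | 9 | 10 | 11

the unique w with this rank table is (5, 4, 10, 6, 7, 1, 2, 8, 9, 11, 3).

D(w) has 23 cells with 4 SE-corners; essential set:

[(1, 4, 0), (3, 9, 2), (5, 3, 0), (10, 3, 2)]


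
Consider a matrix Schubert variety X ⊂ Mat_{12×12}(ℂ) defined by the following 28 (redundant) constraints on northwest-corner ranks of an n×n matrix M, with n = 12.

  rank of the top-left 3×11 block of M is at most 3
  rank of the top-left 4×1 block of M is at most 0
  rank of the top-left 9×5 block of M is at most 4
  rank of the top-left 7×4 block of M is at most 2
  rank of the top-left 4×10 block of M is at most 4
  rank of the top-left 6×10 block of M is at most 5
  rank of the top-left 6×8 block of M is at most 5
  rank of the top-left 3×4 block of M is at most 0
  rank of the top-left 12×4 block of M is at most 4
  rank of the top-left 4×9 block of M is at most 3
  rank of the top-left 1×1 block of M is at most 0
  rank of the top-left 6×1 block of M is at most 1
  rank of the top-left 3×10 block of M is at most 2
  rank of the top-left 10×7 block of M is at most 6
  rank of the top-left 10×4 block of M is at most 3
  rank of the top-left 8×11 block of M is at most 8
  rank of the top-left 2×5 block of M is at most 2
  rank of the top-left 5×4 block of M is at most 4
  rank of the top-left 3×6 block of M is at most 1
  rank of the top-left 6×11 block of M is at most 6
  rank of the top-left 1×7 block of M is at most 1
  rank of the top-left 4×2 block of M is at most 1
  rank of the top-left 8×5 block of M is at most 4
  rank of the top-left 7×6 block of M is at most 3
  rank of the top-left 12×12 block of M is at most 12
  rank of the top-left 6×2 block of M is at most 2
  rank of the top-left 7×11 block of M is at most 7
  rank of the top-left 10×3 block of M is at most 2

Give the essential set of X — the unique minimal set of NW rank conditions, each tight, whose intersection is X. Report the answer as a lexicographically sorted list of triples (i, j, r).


Reconstructing r_w from the 28 given conditions:

  R[1]: 0 | 0 | 0 | 0 | 1 | 1 | 1 | 1 | 1 | 1 | 1 | 1
  R[2]: 0 | 0 | 0 | 0 | 1 | 1 | 2 | 2 | 2 | 2 | 2 | 2
  R[3]: 0 | 0 | 0 | 0 | 1 | 1 | 2 | 2 | 2 | 2 | 3 | 3
  R[4]: 0 | 1 | 1 | 1 | 2 | 2 | 3 | 3 | 3 | 3 | 4 | 4
  R[5]: 1 | 2 | 2 | 2 | 3 | 3 | 4 | 4 | 4 | 4 | 5 | 5
  R[6]: 1 | 2 | 2 | 2 | 3 | 3 | 4 | 5 | 5 | 5 | 6 | 6
  R[7]: 1 | 2 | 2 | 2 | 3 | 3 | 4 | 5 | 6 | 6 | 7 | 7
  R[8]: 1 | 2 | 2 | 3 | 4 | 4 | 5 | 6 | 7 | 7 | 8 | 8
  R[9]: 1 | 2 | 2 | 3 | 4 | 5 | 6 | 7 | 8 | 8 | 9 | 9
  R[10]: 1 | 2 | 2 | 3 | 4 | 5 | 6 | 7 | 8 | 9 | 10 | 10
  R[11]: 1 | 2 | 3 | 4 | 5 | 6 | 7 | 8 | 9 | 10 | 11 | 11
  R[12]: 1 | 2 | 3 | 4 | 5 | 6 | 7 | 8 | 9 | 10 | 11 | 12

hence w(1..12) = (5, 7, 11, 2, 1, 8, 9, 4, 6, 10, 3, 12).

|D(w)|=27, |Ess(w)|=7:

[(3, 4, 0), (3, 6, 1), (3, 10, 2), (4, 1, 0), (7, 4, 2), (7, 6, 3), (10, 3, 2)]


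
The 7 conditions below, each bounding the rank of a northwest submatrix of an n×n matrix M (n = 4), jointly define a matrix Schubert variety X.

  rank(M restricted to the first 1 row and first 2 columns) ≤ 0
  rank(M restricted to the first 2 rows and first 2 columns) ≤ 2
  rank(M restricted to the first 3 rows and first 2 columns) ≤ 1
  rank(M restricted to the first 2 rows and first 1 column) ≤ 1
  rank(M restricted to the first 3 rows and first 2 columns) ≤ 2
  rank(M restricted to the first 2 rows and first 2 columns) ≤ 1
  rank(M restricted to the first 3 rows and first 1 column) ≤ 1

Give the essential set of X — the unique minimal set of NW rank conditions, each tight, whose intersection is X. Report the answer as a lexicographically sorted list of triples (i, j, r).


Rank table r_w(4×4) implied by the 7 constraints:

  i=1: 0, 0, 1, 1
  i=2: 1, 1, 2, 2
  i=3: 1, 1, 2, 3
  i=4: 1, 2, 3, 4

reading off 1-entries of Δ²R: w = (3, 1, 4, 2).

Rothe diagram D(w) (3 cells), 2 SE-corners (essential conditions):

[(1, 2, 0), (3, 2, 1)]


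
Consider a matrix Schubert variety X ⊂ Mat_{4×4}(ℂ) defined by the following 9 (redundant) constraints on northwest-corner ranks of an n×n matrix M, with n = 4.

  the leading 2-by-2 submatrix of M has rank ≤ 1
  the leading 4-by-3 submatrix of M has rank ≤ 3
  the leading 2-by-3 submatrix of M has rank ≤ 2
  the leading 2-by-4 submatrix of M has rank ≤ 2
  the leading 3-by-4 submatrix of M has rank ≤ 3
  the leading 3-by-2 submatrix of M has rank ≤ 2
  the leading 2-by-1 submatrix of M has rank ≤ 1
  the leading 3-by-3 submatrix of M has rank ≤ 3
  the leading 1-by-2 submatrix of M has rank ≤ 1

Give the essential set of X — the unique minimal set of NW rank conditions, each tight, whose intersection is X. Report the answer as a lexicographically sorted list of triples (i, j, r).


Computing R[i][j] = min implied NW-rank bound (n=4, 9 conditions):

  1, 1, 1, 1
  1, 1, 2, 2
  1, 2, 3, 3
  1, 2, 3, 4

giving w = (1, 3, 2, 4) via Δ²R.

Rothe diagram D(w) (1 cell), 1 SE-corner (essential condition):

[(2, 2, 1)]


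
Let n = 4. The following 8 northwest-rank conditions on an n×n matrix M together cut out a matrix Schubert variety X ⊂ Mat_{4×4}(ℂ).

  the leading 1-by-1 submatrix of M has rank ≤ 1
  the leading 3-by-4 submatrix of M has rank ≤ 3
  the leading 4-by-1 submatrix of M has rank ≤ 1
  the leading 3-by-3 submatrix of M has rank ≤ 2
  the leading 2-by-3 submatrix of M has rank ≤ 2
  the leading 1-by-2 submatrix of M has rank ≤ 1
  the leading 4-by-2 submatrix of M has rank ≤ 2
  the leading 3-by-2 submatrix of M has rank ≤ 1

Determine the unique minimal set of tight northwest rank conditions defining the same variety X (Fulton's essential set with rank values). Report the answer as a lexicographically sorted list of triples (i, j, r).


Computing R[i][j] = min implied NW-rank bound (n=4, 8 conditions):

  row 1: 1  1  1  1
  row 2: 1  1  2  2
  row 3: 1  1  2  3
  row 4: 1  2  3  4

hence w(1..4) = (1, 3, 4, 2).

D(w) has 2 cells with 1 SE-corner; essential set:

[(3, 2, 1)]


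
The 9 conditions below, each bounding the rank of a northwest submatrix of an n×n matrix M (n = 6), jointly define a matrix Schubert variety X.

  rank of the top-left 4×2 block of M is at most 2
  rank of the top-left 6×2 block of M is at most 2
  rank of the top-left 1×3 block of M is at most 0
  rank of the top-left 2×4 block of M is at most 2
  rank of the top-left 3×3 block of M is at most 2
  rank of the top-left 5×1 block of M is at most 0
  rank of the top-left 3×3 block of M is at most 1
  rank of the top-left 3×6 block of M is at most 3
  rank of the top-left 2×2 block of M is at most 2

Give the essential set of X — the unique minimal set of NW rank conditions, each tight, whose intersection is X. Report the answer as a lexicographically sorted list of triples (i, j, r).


Recovering R(i,j) via the rank-extension bound from the 9 conditions:

  0 0 0 1 1 1
  0 1 1 2 2 2
  0 1 1 2 3 3
  0 1 2 3 4 4
  0 1 2 3 4 5
  1 2 3 4 5 6

giving w = (4, 2, 5, 3, 6, 1) via Δ²R.

ℓ(w)=8; the 3 essential cells (i,j,r):

[(1, 3, 0), (3, 3, 1), (5, 1, 0)]


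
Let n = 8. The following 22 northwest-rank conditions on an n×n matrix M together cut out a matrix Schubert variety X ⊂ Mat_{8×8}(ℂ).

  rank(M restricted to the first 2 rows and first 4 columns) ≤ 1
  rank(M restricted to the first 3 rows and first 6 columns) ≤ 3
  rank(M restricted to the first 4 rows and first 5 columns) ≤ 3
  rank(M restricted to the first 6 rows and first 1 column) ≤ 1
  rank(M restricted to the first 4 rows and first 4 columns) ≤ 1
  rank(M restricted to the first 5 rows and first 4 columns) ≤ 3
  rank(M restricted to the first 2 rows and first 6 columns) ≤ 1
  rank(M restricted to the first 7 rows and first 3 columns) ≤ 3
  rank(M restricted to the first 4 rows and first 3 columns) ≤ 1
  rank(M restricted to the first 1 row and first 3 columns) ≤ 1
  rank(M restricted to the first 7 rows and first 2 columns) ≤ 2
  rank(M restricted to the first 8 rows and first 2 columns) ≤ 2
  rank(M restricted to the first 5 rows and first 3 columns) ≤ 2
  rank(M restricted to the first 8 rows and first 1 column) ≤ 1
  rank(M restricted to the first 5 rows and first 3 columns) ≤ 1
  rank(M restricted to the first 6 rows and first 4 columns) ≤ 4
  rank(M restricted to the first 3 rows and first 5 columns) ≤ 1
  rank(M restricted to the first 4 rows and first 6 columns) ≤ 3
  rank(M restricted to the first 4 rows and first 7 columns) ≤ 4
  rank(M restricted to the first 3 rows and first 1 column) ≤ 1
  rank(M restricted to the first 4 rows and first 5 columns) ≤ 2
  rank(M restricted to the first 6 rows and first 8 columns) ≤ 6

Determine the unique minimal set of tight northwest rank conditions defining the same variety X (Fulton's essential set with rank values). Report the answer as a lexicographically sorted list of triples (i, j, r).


Computing R[i][j] = min implied NW-rank bound (n=8, 22 conditions):

  row 1: 1  1  1  1  1  1  1  1
  row 2: 1  1  1  1  1  1  2  2
  row 3: 1  1  1  1  1  2  3  3
  row 4: 1  1  1  1  2  3  4  4
  row 5: 1  1  1  2  3  4  5  5
  row 6: 1  2  2  3  4  5  6  6
  row 7: 1  2  3  4  5  6  7  7
  row 8: 1  2  3  4  5  6  7  8

the unique w with this rank table is (1, 7, 6, 5, 4, 2, 3, 8).

D(w) has 14 cells with 4 SE-corners; essential set:

[(2, 6, 1), (3, 5, 1), (4, 4, 1), (5, 3, 1)]


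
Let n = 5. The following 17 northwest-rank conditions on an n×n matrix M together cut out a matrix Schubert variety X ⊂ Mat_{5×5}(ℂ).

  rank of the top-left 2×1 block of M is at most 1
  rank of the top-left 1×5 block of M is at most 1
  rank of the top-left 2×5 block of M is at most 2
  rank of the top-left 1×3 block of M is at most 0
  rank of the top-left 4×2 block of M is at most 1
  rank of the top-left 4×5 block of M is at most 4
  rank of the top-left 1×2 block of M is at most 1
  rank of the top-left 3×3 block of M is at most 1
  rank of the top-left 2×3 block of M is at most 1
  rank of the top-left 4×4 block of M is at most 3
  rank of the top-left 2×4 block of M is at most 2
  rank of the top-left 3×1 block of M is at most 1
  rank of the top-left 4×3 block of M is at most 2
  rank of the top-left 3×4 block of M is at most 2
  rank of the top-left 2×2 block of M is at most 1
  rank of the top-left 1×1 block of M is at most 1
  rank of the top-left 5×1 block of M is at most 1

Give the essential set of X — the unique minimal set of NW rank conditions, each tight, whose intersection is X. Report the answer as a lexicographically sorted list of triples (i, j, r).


Rank table r_w(5×5) implied by the 17 constraints:

  i=1: 0 | 0 | 0 | 1 | 1
  i=2: 1 | 1 | 1 | 2 | 2
  i=3: 1 | 1 | 1 | 2 | 3
  i=4: 1 | 1 | 2 | 3 | 4
  i=5: 1 | 2 | 3 | 4 | 5

the unique w with this rank table is (4, 1, 5, 3, 2).

|D(w)|=6, |Ess(w)|=3:

[(1, 3, 0), (3, 3, 1), (4, 2, 1)]


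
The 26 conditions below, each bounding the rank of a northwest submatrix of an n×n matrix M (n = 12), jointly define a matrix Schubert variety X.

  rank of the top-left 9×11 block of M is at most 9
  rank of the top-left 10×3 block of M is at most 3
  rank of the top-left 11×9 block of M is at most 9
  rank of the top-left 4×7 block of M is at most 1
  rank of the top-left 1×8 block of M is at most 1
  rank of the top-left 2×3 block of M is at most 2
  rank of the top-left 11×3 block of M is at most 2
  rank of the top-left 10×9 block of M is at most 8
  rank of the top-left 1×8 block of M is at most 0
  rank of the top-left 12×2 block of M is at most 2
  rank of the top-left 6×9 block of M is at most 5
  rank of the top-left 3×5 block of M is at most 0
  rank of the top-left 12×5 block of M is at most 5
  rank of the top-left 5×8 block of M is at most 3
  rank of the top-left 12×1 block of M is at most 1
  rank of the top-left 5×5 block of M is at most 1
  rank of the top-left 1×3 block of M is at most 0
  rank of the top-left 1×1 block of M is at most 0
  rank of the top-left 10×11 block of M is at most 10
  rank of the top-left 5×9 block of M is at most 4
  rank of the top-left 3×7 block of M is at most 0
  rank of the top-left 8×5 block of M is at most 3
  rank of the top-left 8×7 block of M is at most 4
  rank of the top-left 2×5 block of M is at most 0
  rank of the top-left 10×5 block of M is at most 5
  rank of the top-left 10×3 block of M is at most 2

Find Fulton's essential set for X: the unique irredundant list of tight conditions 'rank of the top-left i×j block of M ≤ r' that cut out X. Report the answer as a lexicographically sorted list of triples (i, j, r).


Propagating the 26 rank bounds to every northwest block:

  row 1: 0, 0, 0, 0, 0, 0, 0, 0, 1, 1, 1, 1
  row 2: 0, 0, 0, 0, 0, 0, 0, 1, 2, 2, 2, 2
  row 3: 0, 0, 0, 0, 0, 0, 0, 1, 2, 3, 3, 3
  row 4: 1, 1, 1, 1, 1, 1, 1, 2, 3, 4, 4, 4
  row 5: 1, 1, 1, 1, 1, 2, 2, 3, 4, 5, 5, 5
  row 6: 1, 2, 2, 2, 2, 3, 3, 4, 5, 6, 6, 6
  row 7: 1, 2, 2, 3, 3, 4, 4, 5, 6, 7, 7, 7
  row 8: 1, 2, 2, 3, 3, 4, 4, 5, 6, 7, 8, 8
  row 9: 1, 2, 2, 3, 4, 5, 5, 6, 7, 8, 9, 9
  row 10: 1, 2, 2, 3, 4, 5, 6, 7, 8, 9, 10, 10
  row 11: 1, 2, 2, 3, 4, 5, 6, 7, 8, 9, 10, 11
  row 12: 1, 2, 3, 4, 5, 6, 7, 8, 9, 10, 11, 12

so w = (9, 8, 10, 1, 6, 2, 4, 11, 5, 7, 12, 3).

|D(w)|=33, |Ess(w)|=6:

[(1, 8, 0), (3, 7, 0), (5, 5, 1), (8, 5, 3), (8, 7, 4), (11, 3, 2)]


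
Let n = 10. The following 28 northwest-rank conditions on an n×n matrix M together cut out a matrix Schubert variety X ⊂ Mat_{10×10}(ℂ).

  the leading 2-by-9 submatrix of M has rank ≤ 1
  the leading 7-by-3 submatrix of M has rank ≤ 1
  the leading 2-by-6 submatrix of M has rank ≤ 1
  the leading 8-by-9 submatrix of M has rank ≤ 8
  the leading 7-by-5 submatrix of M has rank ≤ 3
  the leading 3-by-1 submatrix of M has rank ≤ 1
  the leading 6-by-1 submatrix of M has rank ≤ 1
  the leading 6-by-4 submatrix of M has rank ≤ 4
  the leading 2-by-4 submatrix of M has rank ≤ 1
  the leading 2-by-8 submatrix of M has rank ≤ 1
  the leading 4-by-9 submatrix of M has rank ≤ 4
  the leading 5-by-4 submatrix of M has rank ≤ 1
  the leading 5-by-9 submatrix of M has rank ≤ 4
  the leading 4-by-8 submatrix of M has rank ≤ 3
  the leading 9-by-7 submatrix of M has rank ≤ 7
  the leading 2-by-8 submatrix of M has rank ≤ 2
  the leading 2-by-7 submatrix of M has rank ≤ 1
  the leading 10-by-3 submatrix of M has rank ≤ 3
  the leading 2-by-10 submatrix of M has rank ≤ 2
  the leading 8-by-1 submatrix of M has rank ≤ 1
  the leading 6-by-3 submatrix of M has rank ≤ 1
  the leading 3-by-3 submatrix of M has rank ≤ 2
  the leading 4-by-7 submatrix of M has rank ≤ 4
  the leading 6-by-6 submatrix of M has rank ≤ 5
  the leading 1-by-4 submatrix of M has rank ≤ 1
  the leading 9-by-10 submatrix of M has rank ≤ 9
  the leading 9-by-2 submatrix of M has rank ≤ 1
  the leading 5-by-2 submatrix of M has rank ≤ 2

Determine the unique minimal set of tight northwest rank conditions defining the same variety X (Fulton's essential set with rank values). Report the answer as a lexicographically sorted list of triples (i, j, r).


Rank table r_w(10×10) implied by the 28 constraints:

  row 1: 1  1  1  1  1  1  1  1  1  1
  row 2: 1  1  1  1  1  1  1  1  1  2
  row 3: 1  1  1  1  2  2  2  2  2  3
  row 4: 1  1  1  1  2  3  3  3  3  4
  row 5: 1  1  1  1  2  3  4  4  4  5
  row 6: 1  1  1  2  3  4  5  5  5  6
  row 7: 1  1  1  2  3  4  5  6  6  7
  row 8: 1  1  2  3  4  5  6  7  7  8
  row 9: 1  1  2  3  4  5  6  7  8  9
  row 10: 1  2  3  4  5  6  7  8  9  10

hence w(1..10) = (1, 10, 5, 6, 7, 4, 8, 3, 9, 2).

Rothe diagram D(w) (23 cells), 4 SE-corners (essential conditions):

[(2, 9, 1), (5, 4, 1), (7, 3, 1), (9, 2, 1)]


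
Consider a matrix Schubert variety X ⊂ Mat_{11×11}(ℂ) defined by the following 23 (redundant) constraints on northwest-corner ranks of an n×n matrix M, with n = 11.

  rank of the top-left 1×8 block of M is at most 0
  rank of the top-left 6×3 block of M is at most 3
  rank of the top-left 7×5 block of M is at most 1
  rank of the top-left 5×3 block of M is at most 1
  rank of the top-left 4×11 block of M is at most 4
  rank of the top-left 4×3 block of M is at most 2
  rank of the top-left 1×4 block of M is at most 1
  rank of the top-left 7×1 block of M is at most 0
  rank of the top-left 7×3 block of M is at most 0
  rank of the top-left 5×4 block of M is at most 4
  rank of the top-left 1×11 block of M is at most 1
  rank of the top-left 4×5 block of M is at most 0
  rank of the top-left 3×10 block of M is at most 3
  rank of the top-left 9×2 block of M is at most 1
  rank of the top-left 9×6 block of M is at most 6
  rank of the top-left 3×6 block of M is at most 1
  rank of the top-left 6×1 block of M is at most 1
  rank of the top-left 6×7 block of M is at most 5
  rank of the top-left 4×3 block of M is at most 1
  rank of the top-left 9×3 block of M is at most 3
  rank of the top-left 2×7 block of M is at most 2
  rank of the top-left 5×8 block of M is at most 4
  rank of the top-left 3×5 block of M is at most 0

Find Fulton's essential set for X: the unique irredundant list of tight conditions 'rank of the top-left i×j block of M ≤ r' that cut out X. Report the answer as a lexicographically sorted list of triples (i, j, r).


Computing R[i][j] = min implied NW-rank bound (n=11, 23 conditions):

  0 0 0 0 0 0 0 0 1 1 1
  0 0 0 0 0 1 1 1 2 2 2
  0 0 0 0 0 1 2 2 3 3 3
  0 0 0 0 0 1 2 3 4 4 4
  0 0 0 1 1 2 3 4 5 5 5
  0 0 0 1 1 2 3 4 5 6 6
  0 0 0 1 1 2 3 4 5 6 7
  1 1 1 2 2 3 4 5 6 7 8
  1 1 2 3 3 4 5 6 7 8 9
  1 2 3 4 4 5 6 7 8 9 10
  1 2 3 4 5 6 7 8 9 10 11

second differences of R give the permutation w = (9, 6, 7, 8, 4, 10, 11, 1, 3, 2, 5).

Rothe diagram D(w) (35 cells), 5 SE-corners (essential conditions):

[(1, 8, 0), (4, 5, 0), (7, 3, 0), (7, 5, 1), (9, 2, 1)]


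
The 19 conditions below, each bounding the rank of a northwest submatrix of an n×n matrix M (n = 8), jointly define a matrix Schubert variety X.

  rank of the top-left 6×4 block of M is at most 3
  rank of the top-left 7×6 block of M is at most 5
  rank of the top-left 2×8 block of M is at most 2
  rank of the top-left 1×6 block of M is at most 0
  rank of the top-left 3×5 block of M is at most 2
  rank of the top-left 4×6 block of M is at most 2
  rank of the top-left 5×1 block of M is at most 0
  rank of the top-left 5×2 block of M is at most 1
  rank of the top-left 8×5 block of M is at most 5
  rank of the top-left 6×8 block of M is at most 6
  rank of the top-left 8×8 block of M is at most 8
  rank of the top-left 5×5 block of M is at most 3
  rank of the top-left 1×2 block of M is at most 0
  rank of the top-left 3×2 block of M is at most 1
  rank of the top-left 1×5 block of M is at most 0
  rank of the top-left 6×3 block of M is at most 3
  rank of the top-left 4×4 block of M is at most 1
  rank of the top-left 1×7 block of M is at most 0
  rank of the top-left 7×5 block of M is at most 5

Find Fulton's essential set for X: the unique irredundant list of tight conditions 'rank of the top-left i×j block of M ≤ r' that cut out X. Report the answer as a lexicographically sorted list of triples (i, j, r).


The tightest implied rank at each (i,j), from the 19 conditions:

  i=1: 0  0  0  0  0  0  0  1
  i=2: 0  1  1  1  1  1  1  2
  i=3: 0  1  1  1  2  2  2  3
  i=4: 0  1  1  1  2  2  3  4
  i=5: 0  1  2  2  3  3  4  5
  i=6: 1  2  3  3  4  4  5  6
  i=7: 1  2  3  4  5  5  6  7
  i=8: 1  2  3  4  5  6  7  8

the unique w with this rank table is (8, 2, 5, 7, 3, 1, 4, 6).

Fulton essential set (4 of the 16 Rothe cells):

[(1, 7, 0), (4, 4, 1), (4, 6, 2), (5, 1, 0)]


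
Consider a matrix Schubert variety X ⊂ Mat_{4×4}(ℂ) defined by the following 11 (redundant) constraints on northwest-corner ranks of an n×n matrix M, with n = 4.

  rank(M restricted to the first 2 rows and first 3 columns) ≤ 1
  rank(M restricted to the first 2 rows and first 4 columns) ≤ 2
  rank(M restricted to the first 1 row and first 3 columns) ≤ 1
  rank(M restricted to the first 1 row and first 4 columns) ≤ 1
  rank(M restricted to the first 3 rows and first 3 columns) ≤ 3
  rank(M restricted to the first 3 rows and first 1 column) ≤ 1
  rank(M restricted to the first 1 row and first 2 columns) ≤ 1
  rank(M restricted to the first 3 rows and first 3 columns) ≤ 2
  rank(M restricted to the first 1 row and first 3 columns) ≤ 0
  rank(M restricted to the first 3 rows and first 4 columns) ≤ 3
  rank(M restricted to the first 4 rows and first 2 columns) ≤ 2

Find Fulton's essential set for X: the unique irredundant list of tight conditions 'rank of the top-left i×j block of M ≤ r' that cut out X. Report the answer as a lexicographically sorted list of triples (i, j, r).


Rank table r_w(4×4) implied by the 11 constraints:

  R[1]: 0 | 0 | 0 | 1
  R[2]: 1 | 1 | 1 | 2
  R[3]: 1 | 2 | 2 | 3
  R[4]: 1 | 2 | 3 | 4

hence w(1..4) = (4, 1, 2, 3).

|D(w)|=3, |Ess(w)|=1:

[(1, 3, 0)]


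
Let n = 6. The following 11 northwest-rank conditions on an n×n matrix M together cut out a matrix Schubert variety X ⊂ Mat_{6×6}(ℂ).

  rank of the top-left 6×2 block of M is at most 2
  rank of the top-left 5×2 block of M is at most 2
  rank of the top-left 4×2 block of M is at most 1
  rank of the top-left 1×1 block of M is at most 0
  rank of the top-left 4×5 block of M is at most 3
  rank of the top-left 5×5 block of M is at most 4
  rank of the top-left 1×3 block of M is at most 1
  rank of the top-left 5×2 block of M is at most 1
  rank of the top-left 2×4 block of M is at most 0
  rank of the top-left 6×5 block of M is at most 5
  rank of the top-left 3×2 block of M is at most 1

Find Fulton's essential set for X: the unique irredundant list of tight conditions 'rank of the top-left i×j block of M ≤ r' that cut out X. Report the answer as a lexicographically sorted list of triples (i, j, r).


Rank table r_w(6×6) implied by the 11 constraints:

  0  0  0  0  1  1
  0  0  0  0  1  2
  1  1  1  1  2  3
  1  1  2  2  3  4
  1  1  2  3  4  5
  1  2  3  4  5  6

hence w(1..6) = (5, 6, 1, 3, 4, 2).

ℓ(w)=10; the 2 essential cells (i,j,r):

[(2, 4, 0), (5, 2, 1)]


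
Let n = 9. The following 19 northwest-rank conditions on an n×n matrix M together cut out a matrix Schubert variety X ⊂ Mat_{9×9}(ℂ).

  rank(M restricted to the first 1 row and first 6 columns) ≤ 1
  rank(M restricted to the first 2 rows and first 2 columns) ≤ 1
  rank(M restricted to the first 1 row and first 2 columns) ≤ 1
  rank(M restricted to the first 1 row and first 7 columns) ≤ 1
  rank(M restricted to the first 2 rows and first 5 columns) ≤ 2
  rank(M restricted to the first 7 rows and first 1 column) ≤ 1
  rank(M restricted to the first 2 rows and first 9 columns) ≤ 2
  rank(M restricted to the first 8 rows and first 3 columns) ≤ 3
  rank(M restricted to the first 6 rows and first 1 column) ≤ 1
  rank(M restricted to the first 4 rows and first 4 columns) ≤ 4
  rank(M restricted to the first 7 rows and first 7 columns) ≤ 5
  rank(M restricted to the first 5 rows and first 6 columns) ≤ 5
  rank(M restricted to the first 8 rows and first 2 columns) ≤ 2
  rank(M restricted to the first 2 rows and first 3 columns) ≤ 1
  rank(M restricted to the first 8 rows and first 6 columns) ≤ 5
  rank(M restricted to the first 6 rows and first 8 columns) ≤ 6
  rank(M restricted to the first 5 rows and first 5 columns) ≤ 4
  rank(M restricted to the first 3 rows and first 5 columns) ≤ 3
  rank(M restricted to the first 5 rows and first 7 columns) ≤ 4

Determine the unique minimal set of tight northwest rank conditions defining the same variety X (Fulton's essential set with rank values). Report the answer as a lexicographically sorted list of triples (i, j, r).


Computing R[i][j] = min implied NW-rank bound (n=9, 19 conditions):

  i=1: 1  1  1  1  1  1  1  1  1
  i=2: 1  1  1  2  2  2  2  2  2
  i=3: 1  2  2  3  3  3  3  3  3
  i=4: 1  2  3  4  4  4  4  4  4
  i=5: 1  2  3  4  4  4  4  5  5
  i=6: 1  2  3  4  5  5  5  6  6
  i=7: 1  2  3  4  5  5  5  6  7
  i=8: 1  2  3  4  5  5  6  7  8
  i=9: 1  2  3  4  5  6  7  8  9

hence w(1..9) = (1, 4, 2, 3, 8, 5, 9, 7, 6).

Fulton essential set (4 of the 8 Rothe cells):

[(2, 3, 1), (5, 7, 4), (7, 7, 5), (8, 6, 5)]


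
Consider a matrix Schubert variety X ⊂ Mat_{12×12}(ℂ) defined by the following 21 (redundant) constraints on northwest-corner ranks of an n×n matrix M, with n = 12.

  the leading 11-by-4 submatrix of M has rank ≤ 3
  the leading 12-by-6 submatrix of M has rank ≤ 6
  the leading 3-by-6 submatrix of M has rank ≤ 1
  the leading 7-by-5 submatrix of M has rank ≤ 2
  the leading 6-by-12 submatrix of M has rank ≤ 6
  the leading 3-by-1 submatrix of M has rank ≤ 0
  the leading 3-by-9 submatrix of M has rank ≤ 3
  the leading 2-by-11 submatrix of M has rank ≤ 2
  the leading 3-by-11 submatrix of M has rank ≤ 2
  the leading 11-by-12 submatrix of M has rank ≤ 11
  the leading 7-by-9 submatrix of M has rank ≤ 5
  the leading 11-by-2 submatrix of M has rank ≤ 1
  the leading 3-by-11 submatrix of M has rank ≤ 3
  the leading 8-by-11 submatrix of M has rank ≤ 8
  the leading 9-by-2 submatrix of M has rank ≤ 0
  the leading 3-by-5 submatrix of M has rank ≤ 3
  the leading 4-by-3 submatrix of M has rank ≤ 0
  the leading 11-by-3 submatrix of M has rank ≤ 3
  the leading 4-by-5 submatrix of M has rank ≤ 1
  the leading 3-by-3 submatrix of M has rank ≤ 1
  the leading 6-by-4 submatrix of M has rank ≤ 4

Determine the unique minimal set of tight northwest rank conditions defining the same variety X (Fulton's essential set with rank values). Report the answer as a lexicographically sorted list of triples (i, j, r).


Rank table r_w(12×12) implied by the 21 constraints:

  row 1: 0 | 0 | 0 | 1 | 1 | 1 | 1 | 1 | 1 | 1 | 1 | 1
  row 2: 0 | 0 | 0 | 1 | 1 | 1 | 2 | 2 | 2 | 2 | 2 | 2
  row 3: 0 | 0 | 0 | 1 | 1 | 1 | 2 | 2 | 2 | 2 | 2 | 3
  row 4: 0 | 0 | 0 | 1 | 1 | 2 | 3 | 3 | 3 | 3 | 3 | 4
  row 5: 0 | 0 | 1 | 2 | 2 | 3 | 4 | 4 | 4 | 4 | 4 | 5
  row 6: 0 | 0 | 1 | 2 | 2 | 3 | 4 | 5 | 5 | 5 | 5 | 6
  row 7: 0 | 0 | 1 | 2 | 2 | 3 | 4 | 5 | 5 | 6 | 6 | 7
  row 8: 0 | 0 | 1 | 2 | 3 | 4 | 5 | 6 | 6 | 7 | 7 | 8
  row 9: 0 | 0 | 1 | 2 | 3 | 4 | 5 | 6 | 7 | 8 | 8 | 9
  row 10: 1 | 1 | 2 | 3 | 4 | 5 | 6 | 7 | 8 | 9 | 9 | 10
  row 11: 1 | 1 | 2 | 3 | 4 | 5 | 6 | 7 | 8 | 9 | 10 | 11
  row 12: 1 | 2 | 3 | 4 | 5 | 6 | 7 | 8 | 9 | 10 | 11 | 12

second differences of R give the permutation w = (4, 7, 12, 6, 3, 8, 10, 5, 9, 1, 11, 2).

Fulton essential set (8 of the 35 Rothe cells):

[(3, 6, 1), (3, 11, 2), (4, 3, 0), (4, 5, 1), (7, 5, 2), (7, 9, 5), (9, 2, 0), (11, 2, 1)]


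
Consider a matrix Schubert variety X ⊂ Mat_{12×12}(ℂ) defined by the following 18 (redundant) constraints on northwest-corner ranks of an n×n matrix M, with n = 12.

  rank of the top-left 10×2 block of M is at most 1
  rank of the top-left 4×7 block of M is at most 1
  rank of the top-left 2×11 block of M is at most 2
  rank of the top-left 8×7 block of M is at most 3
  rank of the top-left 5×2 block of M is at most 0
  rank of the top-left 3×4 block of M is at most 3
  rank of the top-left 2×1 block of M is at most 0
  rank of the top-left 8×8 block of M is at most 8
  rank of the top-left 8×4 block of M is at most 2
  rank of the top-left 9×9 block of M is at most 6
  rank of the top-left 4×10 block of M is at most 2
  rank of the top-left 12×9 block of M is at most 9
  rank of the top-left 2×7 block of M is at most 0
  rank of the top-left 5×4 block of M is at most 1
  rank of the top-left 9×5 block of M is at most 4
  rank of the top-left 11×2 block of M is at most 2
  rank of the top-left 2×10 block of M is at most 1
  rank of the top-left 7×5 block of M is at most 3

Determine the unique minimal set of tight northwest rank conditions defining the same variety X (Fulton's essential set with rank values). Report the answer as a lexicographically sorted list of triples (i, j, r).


Recovering R(i,j) via the rank-extension bound from the 18 conditions:

  R[1]: 0  0  0  0  0  0  0  1  1  1  1  1
  R[2]: 0  0  0  0  0  0  0  1  1  1  2  2
  R[3]: 0  0  1  1  1  1  1  2  2  2  3  3
  R[4]: 0  0  1  1  1  1  1  2  2  2  3  4
  R[5]: 0  0  1  1  2  2  2  3  3  3  4  5
  R[6]: 1  1  2  2  3  3  3  4  4  4  5  6
  R[7]: 1  1  2  2  3  3  3  4  5  5  6  7
  R[8]: 1  1  2  2  3  3  3  4  5  6  7  8
  R[9]: 1  1  2  3  4  4  4  5  6  7  8  9
  R[10]: 1  1  2  3  4  5  5  6  7  8  9  10
  R[11]: 1  2  3  4  5  6  6  7  8  9  10  11
  R[12]: 1  2  3  4  5  6  7  8  9  10  11  12

giving w = (8, 11, 3, 12, 5, 1, 9, 10, 4, 6, 2, 7) via Δ²R.

D(w) has 39 cells with 9 SE-corners; essential set:

[(2, 7, 0), (2, 10, 1), (4, 7, 1), (4, 10, 2), (5, 2, 0), (5, 4, 1), (8, 4, 2), (8, 7, 3), (10, 2, 1)]


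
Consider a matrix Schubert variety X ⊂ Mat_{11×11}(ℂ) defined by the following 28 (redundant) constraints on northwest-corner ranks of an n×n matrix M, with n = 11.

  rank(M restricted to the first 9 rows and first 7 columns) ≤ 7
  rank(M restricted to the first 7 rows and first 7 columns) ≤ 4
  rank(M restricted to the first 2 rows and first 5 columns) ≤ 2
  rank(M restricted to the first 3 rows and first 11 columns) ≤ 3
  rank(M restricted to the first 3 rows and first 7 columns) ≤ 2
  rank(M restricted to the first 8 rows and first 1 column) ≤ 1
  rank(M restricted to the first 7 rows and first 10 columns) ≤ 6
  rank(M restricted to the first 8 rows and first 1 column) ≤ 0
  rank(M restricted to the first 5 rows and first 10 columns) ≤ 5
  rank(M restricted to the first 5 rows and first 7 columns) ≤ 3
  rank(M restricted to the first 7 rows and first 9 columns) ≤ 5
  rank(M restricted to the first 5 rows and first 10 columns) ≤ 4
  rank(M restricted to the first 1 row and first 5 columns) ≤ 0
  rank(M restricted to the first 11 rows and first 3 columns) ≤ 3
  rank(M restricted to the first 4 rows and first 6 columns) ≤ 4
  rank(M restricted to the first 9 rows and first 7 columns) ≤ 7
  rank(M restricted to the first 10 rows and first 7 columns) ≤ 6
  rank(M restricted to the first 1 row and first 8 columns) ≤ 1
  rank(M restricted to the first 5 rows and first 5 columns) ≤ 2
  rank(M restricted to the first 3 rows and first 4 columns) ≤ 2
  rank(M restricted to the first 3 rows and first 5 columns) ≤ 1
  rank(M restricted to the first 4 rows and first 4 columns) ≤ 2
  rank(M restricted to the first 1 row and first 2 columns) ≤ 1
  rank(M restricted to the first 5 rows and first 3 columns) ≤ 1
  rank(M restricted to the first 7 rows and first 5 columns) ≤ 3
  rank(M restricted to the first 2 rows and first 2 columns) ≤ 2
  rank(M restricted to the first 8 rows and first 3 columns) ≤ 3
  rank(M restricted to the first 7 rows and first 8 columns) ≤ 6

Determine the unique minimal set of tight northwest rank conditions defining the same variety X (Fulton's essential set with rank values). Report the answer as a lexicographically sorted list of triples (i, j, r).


Propagating the 28 rank bounds to every northwest block:

  i=1: 0 0 0 0 0 1 1 1 1 1 1
  i=2: 0 1 1 1 1 2 2 2 2 2 2
  i=3: 0 1 1 1 1 2 2 3 3 3 3
  i=4: 0 1 1 2 2 3 3 4 4 4 4
  i=5: 0 1 1 2 2 3 3 4 4 4 5
  i=6: 0 1 2 3 3 4 4 5 5 5 6
  i=7: 0 1 2 3 3 4 4 5 5 6 7
  i=8: 0 1 2 3 4 5 5 6 6 7 8
  i=9: 1 2 3 4 5 6 6 7 7 8 9
  i=10: 1 2 3 4 5 6 6 7 8 9 10
  i=11: 1 2 3 4 5 6 7 8 9 10 11

second differences of R give the permutation w = (6, 2, 8, 4, 11, 3, 10, 5, 1, 9, 7).

12 SE-corners of the 26-cell Rothe diagram give Ess(w):

[(1, 5, 0), (3, 5, 1), (3, 7, 2), (5, 3, 1), (5, 5, 2), (5, 7, 3), (5, 10, 4), (7, 5, 3), (7, 7, 4), (7, 9, 5), (8, 1, 0), (10, 7, 6)]
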